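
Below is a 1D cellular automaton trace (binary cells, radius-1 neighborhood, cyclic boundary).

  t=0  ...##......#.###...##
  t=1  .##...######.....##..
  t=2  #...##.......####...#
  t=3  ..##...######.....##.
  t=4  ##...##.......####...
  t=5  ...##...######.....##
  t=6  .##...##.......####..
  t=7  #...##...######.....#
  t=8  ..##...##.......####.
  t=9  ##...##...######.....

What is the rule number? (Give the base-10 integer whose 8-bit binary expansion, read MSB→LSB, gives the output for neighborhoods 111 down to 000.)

  ### -> .   bit 7 = 0  t=0,i=14
  ##. -> .   bit 6 = 0  t=0,i=4
  #.# -> .   bit 5 = 0  t=0,i=12
  #.. -> .   bit 4 = 0  t=0,i=0
  .## -> .   bit 3 = 0  t=0,i=3
  .#. -> #   bit 2 = 1  t=0,i=11
  ..# -> #   bit 1 = 1  t=0,i=2
  ... -> #   bit 0 = 1  t=0,i=1
  bits 00000111 = 7

7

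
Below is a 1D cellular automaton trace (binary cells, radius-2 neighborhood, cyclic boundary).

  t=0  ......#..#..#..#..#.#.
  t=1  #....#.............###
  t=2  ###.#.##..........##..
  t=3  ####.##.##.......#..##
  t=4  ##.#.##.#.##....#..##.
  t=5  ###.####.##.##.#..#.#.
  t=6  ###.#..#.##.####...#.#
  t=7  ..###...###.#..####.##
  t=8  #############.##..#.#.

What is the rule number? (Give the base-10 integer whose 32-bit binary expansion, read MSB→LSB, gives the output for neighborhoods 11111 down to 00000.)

3084610956

  [31] ##### => #  t=3,i=0
  [30] ####. => .  t=1,i=21
  [29] ###.# => #  t=2,i=2
  [28] ###.. => #  t=1,i=0
  [27] ##.## => .  t=3,i=4
  [26] ##.#. => #  t=2,i=3
  [25] ##..# => #  t=2,i=20
  [24] ##... => #  t=1,i=1
  [23] #.### => #  t=5,i=0
  [22] #.##. => #  t=2,i=6
  [21] #.#.# => .  t=2,i=4
  [20] #.#.. => #  t=0,i=20
  [19] #..## => #  t=2,i=21
  [18] #..#. => .  t=0,i=8
  [17] #...# => #  t=6,i=17
  [16] #.... => #  t=0,i=0
  [15] .#### => .  t=1,i=20
  [14] .###. => #  t=2,i=1
  [13] .##.# => #  t=3,i=6
  [12] .##.. => .  t=2,i=7
  [11] .#.## => #  t=2,i=5
  [10] .#.#. => #  t=0,i=19
  [9] .#..# => .  t=0,i=7
  [8] .#... => #  t=0,i=21
  [7] ..### => #  t=1,i=19
  [6] ..##. => .  t=2,i=18
  [5] ..#.# => .  t=0,i=18
  [4] ..#.. => .  t=0,i=6
  [3] ...## => #  t=1,i=18
  [2] ...#. => #  t=0,i=5
  [1] ....# => .  t=0,i=4
  [0] ..... => .  t=0,i=1
  bits 10110111110110110110110110001100 = 3084610956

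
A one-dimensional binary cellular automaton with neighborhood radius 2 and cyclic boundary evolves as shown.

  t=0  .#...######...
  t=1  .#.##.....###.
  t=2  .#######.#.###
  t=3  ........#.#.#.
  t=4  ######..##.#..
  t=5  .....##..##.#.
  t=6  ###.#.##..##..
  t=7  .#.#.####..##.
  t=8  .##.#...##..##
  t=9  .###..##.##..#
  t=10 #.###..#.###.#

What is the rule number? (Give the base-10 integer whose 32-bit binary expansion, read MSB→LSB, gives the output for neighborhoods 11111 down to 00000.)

  #####|.  b31=0 t=0,i=7
  ####.|.  b30=0 t=0,i=9
  ###.#|.  b29=0 t=2,i=7
  ###..|#  b28=1 t=0,i=10
  ##.##|.  b27=0 t=2,i=0
  ##.#.|#  b26=1 t=2,i=8
  ##..#|#  b25=1 t=1,i=13
  ##...|#  b24=1 t=0,i=11
  #.###|.  b23=0 t=2,i=1
  #.##.|#  b22=1 t=1,i=3
  #.#.#|.  b21=0 t=2,i=9
  #.#..|.  b20=0 t=3,i=12
  #..##|.  b19=0 t=4,i=7
  #..#.|.  b18=0 t=1,i=0
  #...#|#  b17=1 t=0,i=3
  #....|#  b16=1 t=0,i=12
  .####|.  b15=0 t=0,i=6
  .###.|#  b14=1 t=1,i=11
  .##.#|#  b13=1 t=4,i=9
  .##..|#  b12=1 t=1,i=4
  .#.##|#  b11=1 t=1,i=2
  .#.#.|#  b10=1 t=3,i=9
  .#..#|#  b9=1 t=4,i=12
  .#...|.  b8=0 t=0,i=2
  ..###|.  b7=0 t=0,i=5
  ..##.|.  b6=0 t=4,i=8
  ..#.#|#  b5=1 t=1,i=1
  ..#..|#  b4=1 t=0,i=1
  ...##|#  b3=1 t=0,i=4
  ...#.|.  b2=0 t=0,i=0
  ....#|.  b1=0 t=0,i=13
  .....|#  b0=1 t=1,i=7
  bits 00010111010000110111111000111001 = 390299193

390299193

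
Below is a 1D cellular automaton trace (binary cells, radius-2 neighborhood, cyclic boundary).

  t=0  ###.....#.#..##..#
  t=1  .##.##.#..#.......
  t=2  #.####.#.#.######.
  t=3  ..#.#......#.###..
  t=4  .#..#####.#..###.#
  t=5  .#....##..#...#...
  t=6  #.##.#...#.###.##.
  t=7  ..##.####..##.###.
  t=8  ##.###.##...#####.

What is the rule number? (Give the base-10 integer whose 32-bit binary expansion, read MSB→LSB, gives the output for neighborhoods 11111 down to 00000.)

3637993741

  nb #####: next=#  (t=2,i=13, bit31=1)
  nb ####.: next=#  (t=0,i=1, bit30=1)
  nb ###.#: next=.  (t=2,i=5, bit29=0)
  nb ###..: next=#  (t=0,i=2, bit28=1)
  nb ##.##: next=#  (t=1,i=3, bit27=1)
  nb ##.#.: next=.  (t=1,i=6, bit26=0)
  nb ##..#: next=.  (t=0,i=15, bit25=0)
  nb ##...: next=.  (t=0,i=3, bit24=0)
  nb #.###: next=#  (t=2,i=2, bit23=1)
  nb #.##.: next=#  (t=1,i=4, bit22=1)
  nb #.#.#: next=.  (t=2,i=0, bit21=0)
  nb #.#..: next=#  (t=0,i=10, bit20=1)
  nb #..##: next=.  (t=0,i=12, bit19=0)
  nb #..#.: next=#  (t=1,i=9, bit18=1)
  nb #...#: next=#  (t=5,i=12, bit17=1)
  nb #....: next=#  (t=0,i=4, bit16=1)
  nb .####: next=.  (t=0,i=0, bit15=0)
  nb .###.: next=#  (t=3,i=14, bit14=1)
  nb .##.#: next=#  (t=1,i=2, bit13=1)
  nb .##..: next=.  (t=0,i=14, bit12=0)
  nb .#.##: next=.  (t=2,i=1, bit11=0)
  nb .#.#.: next=.  (t=0,i=9, bit10=0)
  nb .#..#: next=.  (t=0,i=11, bit9=0)
  nb .#...: next=#  (t=1,i=11, bit8=1)
  nb ..###: next=.  (t=0,i=17, bit7=0)
  nb ..##.: next=.  (t=0,i=13, bit6=0)
  nb ..#.#: next=.  (t=0,i=8, bit5=0)
  nb ..#..: next=.  (t=1,i=10, bit4=0)
  nb ...##: next=#  (t=1,i=0, bit3=1)
  nb ...#.: next=#  (t=0,i=7, bit2=1)
  nb ....#: next=.  (t=0,i=6, bit1=0)
  nb .....: next=#  (t=0,i=5, bit0=1)
  bits 11011000110101110110000100001101 = 3637993741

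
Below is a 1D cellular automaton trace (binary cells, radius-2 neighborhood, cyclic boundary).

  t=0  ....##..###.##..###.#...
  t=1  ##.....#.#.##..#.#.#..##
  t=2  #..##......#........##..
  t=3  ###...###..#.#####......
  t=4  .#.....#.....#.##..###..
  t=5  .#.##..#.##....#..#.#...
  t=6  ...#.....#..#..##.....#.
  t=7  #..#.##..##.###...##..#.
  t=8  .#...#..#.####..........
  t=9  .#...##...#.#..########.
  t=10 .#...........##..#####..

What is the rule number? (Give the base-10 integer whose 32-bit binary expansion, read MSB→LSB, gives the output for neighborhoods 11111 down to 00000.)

3435749905

  nb #####: next=#  (t=3,i=15, bit31=1)
  nb ####.: next=#  (t=1,i=0, bit30=1)
  nb ###.#: next=.  (t=0,i=10, bit29=0)
  nb ###..: next=.  (t=1,i=1, bit28=0)
  nb ##.##: next=#  (t=0,i=11, bit27=1)
  nb ##.#.: next=#  (t=0,i=19, bit26=1)
  nb ##..#: next=.  (t=0,i=6, bit25=0)
  nb ##...: next=.  (t=1,i=2, bit24=0)
  nb #.###: next=#  (t=3,i=13, bit23=1)
  nb #.##.: next=#  (t=0,i=12, bit22=1)
  nb #.#.#: next=.  (t=1,i=9, bit21=0)
  nb #.#..: next=.  (t=0,i=20, bit20=0)
  nb #..##: next=#  (t=0,i=7, bit19=1)
  nb #..#.: next=.  (t=1,i=14, bit18=0)
  nb #...#: next=.  (t=3,i=4, bit17=0)
  nb #....: next=#  (t=0,i=22, bit16=1)
  nb .####: next=.  (t=1,i=23, bit15=0)
  nb .###.: next=#  (t=0,i=9, bit14=1)
  nb .##.#: next=#  (t=7,i=10, bit13=1)
  nb .##..: next=.  (t=0,i=5, bit12=0)
  nb .#.##: next=.  (t=1,i=10, bit11=0)
  nb .#.#.: next=.  (t=1,i=8, bit10=0)
  nb .#..#: next=#  (t=1,i=20, bit9=1)
  nb .#...: next=.  (t=0,i=21, bit8=0)
  nb ..###: next=.  (t=0,i=8, bit7=0)
  nb ..##.: next=.  (t=0,i=4, bit6=0)
  nb ..#.#: next=.  (t=1,i=7, bit5=0)
  nb ..#..: next=#  (t=2,i=0, bit4=1)
  nb ...##: next=.  (t=0,i=3, bit3=0)
  nb ...#.: next=.  (t=1,i=6, bit2=0)
  nb ....#: next=.  (t=0,i=2, bit1=0)
  nb .....: next=#  (t=0,i=0, bit0=1)
  bits 11001100110010010110001000010001 = 3435749905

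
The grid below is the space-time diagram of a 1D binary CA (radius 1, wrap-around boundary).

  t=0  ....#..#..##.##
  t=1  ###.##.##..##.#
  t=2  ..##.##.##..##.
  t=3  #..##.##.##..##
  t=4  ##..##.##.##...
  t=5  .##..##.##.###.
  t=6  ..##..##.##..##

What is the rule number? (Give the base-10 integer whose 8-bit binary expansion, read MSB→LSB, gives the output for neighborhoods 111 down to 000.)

117

  [7] ### => .  t=1,i=0
  [6] ##. => #  t=0,i=11
  [5] #.# => #  t=0,i=12
  [4] #.. => #  t=0,i=0
  [3] .## => .  t=0,i=10
  [2] .#. => #  t=0,i=4
  [1] ..# => .  t=0,i=3
  [0] ... => #  t=0,i=1
  bits 01110101 = 117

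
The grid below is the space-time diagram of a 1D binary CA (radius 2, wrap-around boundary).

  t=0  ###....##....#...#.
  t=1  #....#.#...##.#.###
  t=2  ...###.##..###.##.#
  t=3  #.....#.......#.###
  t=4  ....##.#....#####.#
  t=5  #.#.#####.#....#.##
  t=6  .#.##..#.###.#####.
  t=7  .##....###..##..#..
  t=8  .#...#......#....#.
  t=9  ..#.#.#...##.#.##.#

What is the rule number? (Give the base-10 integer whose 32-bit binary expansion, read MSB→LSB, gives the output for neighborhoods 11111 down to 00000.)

1284516710

  #####|.  b31=0 t=4,i=14
  ####.|#  b30=1 t=1,i=18
  ###.#|.  b29=0 t=2,i=5
  ###..|.  b28=0 t=0,i=2
  ##.##|#  b27=1 t=2,i=6
  ##.#.|#  b26=1 t=1,i=13
  ##..#|.  b25=0 t=2,i=9
  ##...|.  b24=0 t=0,i=3
  #.###|#  b23=1 t=0,i=0
  #.##.|.  b22=0 t=2,i=7
  #.#.#|.  b21=0 t=1,i=14
  #.#..|#  b20=1 t=1,i=7
  #..##|.  b19=0 t=2,i=10
  #..#.|.  b18=0 t=6,i=0
  #...#|.  b17=0 t=0,i=15
  #....|.  b16=0 t=0,i=4
  .####|.  b15=0 t=1,i=17
  .###.|.  b14=0 t=0,i=1
  .##.#|#  b13=1 t=1,i=12
  .##..|.  b12=0 t=0,i=8
  .#.##|#  b11=1 t=0,i=18
  .#.#.|.  b10=0 t=1,i=6
  .#..#|#  b9=1 t=8,i=18
  .#...|#  b8=1 t=0,i=14
  ..###|.  b7=0 t=2,i=3
  ..##.|#  b6=1 t=0,i=7
  ..#.#|#  b5=1 t=0,i=17
  ..#..|.  b4=0 t=0,i=13
  ...##|.  b3=0 t=0,i=6
  ...#.|#  b2=1 t=0,i=12
  ....#|#  b1=1 t=0,i=5
  .....|.  b0=0 t=3,i=3
  bits 01001100100100000010101101100110 = 1284516710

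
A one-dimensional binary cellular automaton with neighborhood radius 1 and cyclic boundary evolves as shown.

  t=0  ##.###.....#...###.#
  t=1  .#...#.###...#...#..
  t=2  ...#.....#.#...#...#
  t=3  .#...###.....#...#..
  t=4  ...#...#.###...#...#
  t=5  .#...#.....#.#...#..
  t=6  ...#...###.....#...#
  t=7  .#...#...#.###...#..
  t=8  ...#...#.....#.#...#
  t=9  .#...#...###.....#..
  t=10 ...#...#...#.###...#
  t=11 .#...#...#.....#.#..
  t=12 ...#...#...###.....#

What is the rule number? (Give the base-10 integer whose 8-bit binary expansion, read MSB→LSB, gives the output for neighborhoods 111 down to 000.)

65

  ### -> .   bit 7 = 0  t=0,i=0
  ##. -> #   bit 6 = 1  t=0,i=1
  #.# -> .   bit 5 = 0  t=0,i=2
  #.. -> .   bit 4 = 0  t=0,i=6
  .## -> .   bit 3 = 0  t=0,i=3
  .#. -> .   bit 2 = 0  t=0,i=11
  ..# -> .   bit 1 = 0  t=0,i=10
  ... -> #   bit 0 = 1  t=0,i=7
  bits 01000001 = 65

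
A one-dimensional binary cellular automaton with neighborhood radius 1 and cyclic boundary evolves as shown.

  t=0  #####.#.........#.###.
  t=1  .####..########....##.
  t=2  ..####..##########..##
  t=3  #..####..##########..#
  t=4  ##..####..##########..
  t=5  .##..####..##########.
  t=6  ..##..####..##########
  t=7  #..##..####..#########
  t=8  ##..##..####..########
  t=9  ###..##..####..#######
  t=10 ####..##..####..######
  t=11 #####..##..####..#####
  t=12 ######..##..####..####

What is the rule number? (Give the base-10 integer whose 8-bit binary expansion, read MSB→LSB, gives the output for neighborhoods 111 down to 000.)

209

  [7] ### => #  t=0,i=1
  [6] ##. => #  t=0,i=4
  [5] #.# => .  t=0,i=5
  [4] #.. => #  t=0,i=7
  [3] .## => .  t=0,i=0
  [2] .#. => .  t=0,i=6
  [1] ..# => .  t=0,i=15
  [0] ... => #  t=0,i=8
  bits 11010001 = 209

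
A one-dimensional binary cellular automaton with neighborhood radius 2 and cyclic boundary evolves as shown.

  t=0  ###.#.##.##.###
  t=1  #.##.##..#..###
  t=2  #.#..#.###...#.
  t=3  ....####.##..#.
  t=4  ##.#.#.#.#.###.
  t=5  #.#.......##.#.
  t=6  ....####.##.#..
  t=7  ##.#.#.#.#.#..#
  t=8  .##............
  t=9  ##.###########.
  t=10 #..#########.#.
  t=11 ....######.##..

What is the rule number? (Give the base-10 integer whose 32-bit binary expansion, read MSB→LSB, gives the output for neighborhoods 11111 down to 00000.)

  [31] ##### => #  t=0,i=0
  [30] ####. => .  t=0,i=1
  [29] ###.# => #  t=0,i=2
  [28] ###.. => #  t=2,i=9
  [27] ##.## => .  t=0,i=8
  [26] ##.#. => #  t=0,i=3
  [25] ##..# => #  t=1,i=7
  [24] ##... => #  t=2,i=10
  [23] #.### => #  t=0,i=12
  [22] #.##. => #  t=0,i=6
  [21] #.#.# => .  t=0,i=4
  [20] #.#.. => .  t=2,i=2
  [19] #..## => .  t=1,i=11
  [18] #..#. => #  t=1,i=8
  [17] #...# => .  t=2,i=11
  [16] #.... => #  t=3,i=0
  [15] .#### => #  t=0,i=13
  [14] .###. => .  t=2,i=8
  [13] .##.# => .  t=0,i=7
  [12] .##.. => .  t=1,i=6
  [11] .#.## => #  t=0,i=5
  [10] .#.#. => .  t=2,i=1
  [9] .#..# => .  t=1,i=10
  [8] .#... => .  t=3,i=14
  [7] ..### => .  t=1,i=12
  [6] ..##. => #  t=5,i=10
  [5] ..#.# => #  t=2,i=5
  [4] ..#.. => #  t=1,i=9
  [3] ...## => #  t=3,i=3
  [2] ...#. => .  t=2,i=12
  [1] ....# => .  t=3,i=2
  [0] ..... => #  t=3,i=1
  bits 10110111110001011000100001111001 = 3083176057

3083176057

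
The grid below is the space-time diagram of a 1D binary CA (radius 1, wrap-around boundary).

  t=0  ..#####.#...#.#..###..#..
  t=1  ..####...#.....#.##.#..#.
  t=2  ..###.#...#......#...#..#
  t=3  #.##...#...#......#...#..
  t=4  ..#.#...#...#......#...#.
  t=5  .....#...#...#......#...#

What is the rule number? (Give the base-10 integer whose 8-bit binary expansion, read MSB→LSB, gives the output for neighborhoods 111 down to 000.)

  ### -> #   bit 7 = 1  t=0,i=3
  ##. -> .   bit 6 = 0  t=0,i=6
  #.# -> .   bit 5 = 0  t=0,i=7
  #.. -> #   bit 4 = 1  t=0,i=9
  .## -> #   bit 3 = 1  t=0,i=2
  .#. -> .   bit 2 = 0  t=0,i=8
  ..# -> .   bit 1 = 0  t=0,i=1
  ... -> .   bit 0 = 0  t=0,i=0
  bits 10011000 = 152

152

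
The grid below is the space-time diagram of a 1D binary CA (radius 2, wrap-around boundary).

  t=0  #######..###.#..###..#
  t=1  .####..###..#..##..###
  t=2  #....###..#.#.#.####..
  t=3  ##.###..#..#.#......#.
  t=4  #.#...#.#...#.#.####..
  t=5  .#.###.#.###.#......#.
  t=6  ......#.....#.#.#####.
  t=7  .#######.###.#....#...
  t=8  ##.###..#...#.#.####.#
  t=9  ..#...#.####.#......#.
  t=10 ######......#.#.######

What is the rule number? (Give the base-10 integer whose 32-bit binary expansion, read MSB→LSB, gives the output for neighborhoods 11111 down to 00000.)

  #####|#  b31=1 t=0,i=1
  ####.|.  b30=0 t=0,i=5
  ###.#|.  b29=0 t=0,i=11
  ###..|.  b28=0 t=0,i=6
  ##.##|#  b27=1 t=1,i=0
  ##.#.|#  b26=1 t=0,i=12
  ##..#|#  b25=1 t=0,i=7
  ##...|.  b24=0 t=6,i=21
  #.###|.  b23=0 t=1,i=1
  #.##.|#  b22=1 t=3,i=0
  #.#.#|.  b21=0 t=2,i=12
  #.#..|.  b20=0 t=0,i=13
  #..##|#  b19=1 t=0,i=8
  #..#.|.  b18=0 t=1,i=11
  #...#|#  b17=1 t=4,i=4
  #....|.  b16=0 t=2,i=2
  .####|.  b15=0 t=0,i=0
  .###.|.  b14=0 t=0,i=10
  .##.#|.  b13=0 t=3,i=1
  .##..|#  b12=1 t=1,i=16
  .#.##|.  b11=0 t=2,i=15
  .#.#.|#  b10=1 t=2,i=11
  .#..#|.  b9=0 t=0,i=14
  .#...|#  b8=1 t=2,i=1
  ..###|#  b7=1 t=0,i=9
  ..##.|.  b6=0 t=1,i=15
  ..#.#|.  b5=0 t=2,i=10
  ..#..|#  b4=1 t=1,i=12
  ...##|#  b3=1 t=2,i=4
  ...#.|#  b2=1 t=3,i=19
  ....#|#  b1=1 t=2,i=3
  .....|#  b0=1 t=3,i=16
  bits 10001110010010100001010110011111 = 2387219871

2387219871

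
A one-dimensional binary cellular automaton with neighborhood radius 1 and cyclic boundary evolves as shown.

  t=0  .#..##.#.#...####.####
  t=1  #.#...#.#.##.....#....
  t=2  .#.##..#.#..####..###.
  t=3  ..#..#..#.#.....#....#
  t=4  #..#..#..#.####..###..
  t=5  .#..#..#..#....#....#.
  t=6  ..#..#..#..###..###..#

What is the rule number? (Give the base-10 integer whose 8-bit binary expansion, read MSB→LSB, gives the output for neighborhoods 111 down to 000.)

  ### -> .   bit 7 = 0  t=0,i=14
  ##. -> .   bit 6 = 0  t=0,i=5
  #.# -> #   bit 5 = 1  t=0,i=0
  #.. -> #   bit 4 = 1  t=0,i=2
  .## -> .   bit 3 = 0  t=0,i=4
  .#. -> .   bit 2 = 0  t=0,i=1
  ..# -> .   bit 1 = 0  t=0,i=3
  ... -> #   bit 0 = 1  t=0,i=11
  bits 00110001 = 49

49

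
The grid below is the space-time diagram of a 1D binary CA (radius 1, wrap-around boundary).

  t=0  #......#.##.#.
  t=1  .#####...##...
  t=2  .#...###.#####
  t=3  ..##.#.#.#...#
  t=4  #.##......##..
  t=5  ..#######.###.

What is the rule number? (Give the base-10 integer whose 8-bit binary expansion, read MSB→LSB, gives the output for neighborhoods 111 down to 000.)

  ###|.  b7=0 t=1,i=2
  ##.|#  b6=1 t=0,i=10
  #.#|.  b5=0 t=0,i=8
  #..|#  b4=1 t=0,i=1
  .##|#  b3=1 t=0,i=9
  .#.|.  b2=0 t=0,i=0
  ..#|.  b1=0 t=0,i=6
  ...|#  b0=1 t=0,i=2
  bits 01011001 = 89

89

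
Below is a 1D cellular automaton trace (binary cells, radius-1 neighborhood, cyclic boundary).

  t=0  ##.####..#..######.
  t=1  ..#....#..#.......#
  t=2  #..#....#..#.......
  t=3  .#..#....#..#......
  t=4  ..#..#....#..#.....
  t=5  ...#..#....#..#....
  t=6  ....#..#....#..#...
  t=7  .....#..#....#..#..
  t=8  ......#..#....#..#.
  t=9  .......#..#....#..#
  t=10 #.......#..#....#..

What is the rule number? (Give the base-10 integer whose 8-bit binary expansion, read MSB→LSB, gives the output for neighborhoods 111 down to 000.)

  ###|.  b7=0 t=0,i=4
  ##.|.  b6=0 t=0,i=1
  #.#|#  b5=1 t=0,i=2
  #..|#  b4=1 t=0,i=7
  .##|.  b3=0 t=0,i=0
  .#.|.  b2=0 t=0,i=9
  ..#|.  b1=0 t=0,i=8
  ...|.  b0=0 t=1,i=4
  bits 00110000 = 48

48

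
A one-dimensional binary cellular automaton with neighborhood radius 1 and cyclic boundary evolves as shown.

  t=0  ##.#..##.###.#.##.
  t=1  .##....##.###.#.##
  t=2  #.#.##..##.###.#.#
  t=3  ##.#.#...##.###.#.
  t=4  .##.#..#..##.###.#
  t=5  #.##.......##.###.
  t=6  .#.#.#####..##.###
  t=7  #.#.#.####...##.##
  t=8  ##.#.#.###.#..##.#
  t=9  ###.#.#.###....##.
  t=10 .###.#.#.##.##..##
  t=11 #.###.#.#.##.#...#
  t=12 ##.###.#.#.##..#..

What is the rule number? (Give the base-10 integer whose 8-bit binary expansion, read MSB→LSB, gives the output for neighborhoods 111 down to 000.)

225

  ### -> #   bit 7 = 1  t=0,i=10
  ##. -> #   bit 6 = 1  t=0,i=1
  #.# -> #   bit 5 = 1  t=0,i=2
  #.. -> .   bit 4 = 0  t=0,i=4
  .## -> .   bit 3 = 0  t=0,i=0
  .#. -> .   bit 2 = 0  t=0,i=3
  ..# -> .   bit 1 = 0  t=0,i=5
  ... -> #   bit 0 = 1  t=1,i=4
  bits 11100001 = 225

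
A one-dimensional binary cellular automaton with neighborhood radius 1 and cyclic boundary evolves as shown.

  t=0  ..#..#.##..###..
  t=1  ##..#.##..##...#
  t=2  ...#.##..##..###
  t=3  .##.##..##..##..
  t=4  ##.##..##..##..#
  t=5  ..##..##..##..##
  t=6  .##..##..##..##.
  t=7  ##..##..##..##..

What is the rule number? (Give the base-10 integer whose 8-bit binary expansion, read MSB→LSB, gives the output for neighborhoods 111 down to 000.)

  ### -> .   bit 7 = 0  t=0,i=12
  ##. -> .   bit 6 = 0  t=0,i=8
  #.# -> #   bit 5 = 1  t=0,i=6
  #.. -> .   bit 4 = 0  t=0,i=3
  .## -> #   bit 3 = 1  t=0,i=7
  .#. -> .   bit 2 = 0  t=0,i=2
  ..# -> #   bit 1 = 1  t=0,i=1
  ... -> #   bit 0 = 1  t=0,i=0
  bits 00101011 = 43

43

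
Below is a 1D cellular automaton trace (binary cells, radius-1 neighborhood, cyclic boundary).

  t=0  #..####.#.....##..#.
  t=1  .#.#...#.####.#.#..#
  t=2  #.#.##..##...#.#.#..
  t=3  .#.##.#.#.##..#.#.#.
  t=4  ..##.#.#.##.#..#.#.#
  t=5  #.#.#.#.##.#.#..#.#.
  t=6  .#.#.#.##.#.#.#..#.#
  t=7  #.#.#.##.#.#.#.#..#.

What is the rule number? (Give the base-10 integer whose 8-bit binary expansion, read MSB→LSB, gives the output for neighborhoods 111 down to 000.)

  nb ###: next=.  (t=0,i=4, bit7=0)
  nb ##.: next=.  (t=0,i=6, bit6=0)
  nb #.#: next=#  (t=0,i=7, bit5=1)
  nb #..: next=#  (t=0,i=1, bit4=1)
  nb .##: next=#  (t=0,i=3, bit3=1)
  nb .#.: next=.  (t=0,i=0, bit2=0)
  nb ..#: next=.  (t=0,i=2, bit1=0)
  nb ...: next=#  (t=0,i=10, bit0=1)
  bits 00111001 = 57

57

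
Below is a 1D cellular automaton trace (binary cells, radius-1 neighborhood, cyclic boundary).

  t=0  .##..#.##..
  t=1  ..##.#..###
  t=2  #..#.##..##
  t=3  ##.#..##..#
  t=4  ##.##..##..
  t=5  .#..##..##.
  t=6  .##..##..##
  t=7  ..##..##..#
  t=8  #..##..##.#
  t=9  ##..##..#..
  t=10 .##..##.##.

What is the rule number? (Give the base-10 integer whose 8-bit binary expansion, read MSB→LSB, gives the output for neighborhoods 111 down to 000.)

  [7] ### => #  t=1,i=9
  [6] ##. => #  t=0,i=2
  [5] #.# => .  t=0,i=6
  [4] #.. => #  t=0,i=3
  [3] .## => .  t=0,i=1
  [2] .#. => #  t=0,i=5
  [1] ..# => .  t=0,i=0
  [0] ... => #  t=0,i=10
  bits 11010101 = 213

213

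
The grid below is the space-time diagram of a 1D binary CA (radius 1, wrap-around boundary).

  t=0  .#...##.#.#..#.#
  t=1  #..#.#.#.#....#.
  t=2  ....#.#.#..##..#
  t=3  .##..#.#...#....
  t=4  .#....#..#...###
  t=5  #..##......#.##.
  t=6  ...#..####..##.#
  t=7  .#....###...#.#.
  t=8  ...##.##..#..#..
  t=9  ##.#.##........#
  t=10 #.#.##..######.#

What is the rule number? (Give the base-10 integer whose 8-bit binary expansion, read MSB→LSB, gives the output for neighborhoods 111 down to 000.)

  [7] ### => #  t=4,i=14
  [6] ##. => .  t=0,i=6
  [5] #.# => #  t=0,i=0
  [4] #.. => .  t=0,i=2
  [3] .## => #  t=0,i=5
  [2] .#. => .  t=0,i=1
  [1] ..# => .  t=0,i=4
  [0] ... => #  t=0,i=3
  bits 10101001 = 169

169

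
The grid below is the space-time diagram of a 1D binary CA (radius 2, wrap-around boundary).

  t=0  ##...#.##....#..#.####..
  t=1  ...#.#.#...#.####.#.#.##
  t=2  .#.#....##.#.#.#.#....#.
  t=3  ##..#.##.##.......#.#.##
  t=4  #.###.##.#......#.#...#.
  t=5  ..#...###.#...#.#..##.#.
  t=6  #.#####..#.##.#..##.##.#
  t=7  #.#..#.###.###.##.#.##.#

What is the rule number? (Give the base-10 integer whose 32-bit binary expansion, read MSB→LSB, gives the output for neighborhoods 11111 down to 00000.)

1187914682

  #####|.  b31=0 t=6,i=4
  ####.|#  b30=1 t=0,i=20
  ###.#|.  b29=0 t=1,i=16
  ###..|.  b28=0 t=0,i=21
  ##.##|.  b27=0 t=3,i=8
  ##.#.|#  b26=1 t=1,i=17
  ##..#|#  b25=1 t=0,i=22
  ##...|.  b24=0 t=0,i=2
  #.###|#  b23=1 t=0,i=18
  #.##.|#  b22=1 t=0,i=7
  #.#.#|.  b21=0 t=1,i=5
  #.#..|.  b20=0 t=1,i=7
  #..##|#  b19=1 t=0,i=23
  #..#.|#  b18=1 t=0,i=15
  #...#|#  b17=1 t=0,i=3
  #....|.  b16=0 t=0,i=10
  .####|.  b15=0 t=0,i=19
  .###.|.  b14=0 t=4,i=3
  .##.#|#  b13=1 t=2,i=9
  .##..|.  b12=0 t=0,i=1
  .#.##|.  b11=0 t=0,i=6
  .#.#.|.  b10=0 t=1,i=4
  .#..#|#  b9=1 t=0,i=14
  .#...|#  b8=1 t=1,i=8
  ..###|#  b7=1 t=5,i=6
  ..##.|.  b6=0 t=0,i=0
  ..#.#|#  b5=1 t=0,i=5
  ..#..|#  b4=1 t=0,i=13
  ...##|#  b3=1 t=2,i=7
  ...#.|.  b2=0 t=0,i=4
  ....#|#  b1=1 t=0,i=11
  .....|.  b0=0 t=3,i=13
  bits 01000110110011100010001110111010 = 1187914682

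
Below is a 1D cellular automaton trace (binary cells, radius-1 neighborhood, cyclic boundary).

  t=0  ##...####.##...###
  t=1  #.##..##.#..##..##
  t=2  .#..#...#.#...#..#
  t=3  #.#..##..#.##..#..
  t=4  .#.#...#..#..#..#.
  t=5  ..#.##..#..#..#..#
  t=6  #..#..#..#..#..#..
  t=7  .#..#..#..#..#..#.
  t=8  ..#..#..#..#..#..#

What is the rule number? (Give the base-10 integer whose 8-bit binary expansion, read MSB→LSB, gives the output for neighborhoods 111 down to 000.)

  ### -> #   bit 7 = 1  t=0,i=0
  ##. -> .   bit 6 = 0  t=0,i=1
  #.# -> #   bit 5 = 1  t=0,i=9
  #.. -> #   bit 4 = 1  t=0,i=2
  .## -> .   bit 3 = 0  t=0,i=5
  .#. -> .   bit 2 = 0  t=1,i=9
  ..# -> .   bit 1 = 0  t=0,i=4
  ... -> #   bit 0 = 1  t=0,i=3
  bits 10110001 = 177

177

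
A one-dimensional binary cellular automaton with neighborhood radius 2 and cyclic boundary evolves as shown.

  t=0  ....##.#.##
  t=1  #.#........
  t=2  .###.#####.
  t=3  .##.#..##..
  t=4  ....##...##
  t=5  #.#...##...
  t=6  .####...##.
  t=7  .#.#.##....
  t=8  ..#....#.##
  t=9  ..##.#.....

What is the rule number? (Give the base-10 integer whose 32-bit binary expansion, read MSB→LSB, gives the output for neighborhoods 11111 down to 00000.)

3373418387

  nb #####: next=#  (t=2,i=7, bit31=1)
  nb ####.: next=#  (t=2,i=8, bit30=1)
  nb ###.#: next=.  (t=2,i=3, bit29=0)
  nb ###..: next=.  (t=2,i=9, bit28=0)
  nb ##.##: next=#  (t=2,i=4, bit27=1)
  nb ##.#.: next=.  (t=0,i=6, bit26=0)
  nb ##..#: next=.  (t=2,i=10, bit25=0)
  nb ##...: next=#  (t=0,i=0, bit24=1)
  nb #.###: next=.  (t=2,i=5, bit23=0)
  nb #.##.: next=.  (t=0,i=9, bit22=0)
  nb #.#.#: next=.  (t=0,i=7, bit21=0)
  nb #.#..: next=#  (t=1,i=2, bit20=1)
  nb #..##: next=.  (t=2,i=0, bit19=0)
  nb #..#.: next=.  (t=8,i=1, bit18=0)
  nb #...#: next=#  (t=3,i=10, bit17=1)
  nb #....: next=.  (t=0,i=1, bit16=0)
  nb .####: next=.  (t=2,i=6, bit15=0)
  nb .###.: next=#  (t=2,i=2, bit14=1)
  nb .##.#: next=.  (t=0,i=5, bit13=0)
  nb .##..: next=.  (t=0,i=10, bit12=0)
  nb .#.##: next=.  (t=0,i=8, bit11=0)
  nb .#.#.: next=#  (t=1,i=1, bit10=1)
  nb .#..#: next=#  (t=3,i=5, bit9=1)
  nb .#...: next=#  (t=1,i=3, bit8=1)
  nb ..###: next=#  (t=2,i=1, bit7=1)
  nb ..##.: next=.  (t=0,i=4, bit6=0)
  nb ..#.#: next=.  (t=1,i=0, bit5=0)
  nb ..#..: next=#  (t=8,i=2, bit4=1)
  nb ...##: next=.  (t=0,i=3, bit3=0)
  nb ...#.: next=.  (t=1,i=10, bit2=0)
  nb ....#: next=#  (t=0,i=2, bit1=1)
  nb .....: next=#  (t=1,i=5, bit0=1)
  bits 11001001000100100100011110010011 = 3373418387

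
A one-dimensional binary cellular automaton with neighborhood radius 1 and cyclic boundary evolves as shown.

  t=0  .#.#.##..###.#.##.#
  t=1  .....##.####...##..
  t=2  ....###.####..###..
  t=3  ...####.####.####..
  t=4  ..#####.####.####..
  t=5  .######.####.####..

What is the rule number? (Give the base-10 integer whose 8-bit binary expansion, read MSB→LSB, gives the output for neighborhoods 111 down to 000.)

  ### -> #   bit 7 = 1  t=0,i=10
  ##. -> #   bit 6 = 1  t=0,i=6
  #.# -> .   bit 5 = 0  t=0,i=0
  #.. -> .   bit 4 = 0  t=0,i=7
  .## -> #   bit 3 = 1  t=0,i=5
  .#. -> .   bit 2 = 0  t=0,i=1
  ..# -> #   bit 1 = 1  t=0,i=8
  ... -> .   bit 0 = 0  t=1,i=0
  bits 11001010 = 202

202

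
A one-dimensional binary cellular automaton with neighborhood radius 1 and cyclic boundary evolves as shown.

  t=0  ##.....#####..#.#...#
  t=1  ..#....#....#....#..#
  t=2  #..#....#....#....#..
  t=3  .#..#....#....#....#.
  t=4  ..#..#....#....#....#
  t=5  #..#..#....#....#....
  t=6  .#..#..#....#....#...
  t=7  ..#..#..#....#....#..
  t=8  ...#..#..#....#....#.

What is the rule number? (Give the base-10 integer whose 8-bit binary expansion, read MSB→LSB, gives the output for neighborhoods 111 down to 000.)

  [7] ### => .  t=0,i=0
  [6] ##. => .  t=0,i=1
  [5] #.# => .  t=0,i=15
  [4] #.. => #  t=0,i=2
  [3] .## => #  t=0,i=7
  [2] .#. => .  t=0,i=14
  [1] ..# => .  t=0,i=6
  [0] ... => .  t=0,i=3
  bits 00011000 = 24

24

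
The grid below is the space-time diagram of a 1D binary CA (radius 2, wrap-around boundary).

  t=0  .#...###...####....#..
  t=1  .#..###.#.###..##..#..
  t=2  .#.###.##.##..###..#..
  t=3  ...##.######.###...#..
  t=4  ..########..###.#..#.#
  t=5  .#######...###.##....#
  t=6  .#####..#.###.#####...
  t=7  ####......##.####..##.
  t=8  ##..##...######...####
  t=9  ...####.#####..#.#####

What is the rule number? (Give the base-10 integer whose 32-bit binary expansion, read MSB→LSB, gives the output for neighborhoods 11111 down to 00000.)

  ##### -> #   bit 31 = 1  t=3,i=8
  ####. -> .   bit 30 = 0  t=0,i=13
  ###.# -> .   bit 29 = 0  t=1,i=6
  ###.. -> .   bit 28 = 0  t=0,i=7
  ##.## -> #   bit 27 = 1  t=2,i=6
  ##.#. -> #   bit 26 = 1  t=1,i=7
  ##..# -> .   bit 25 = 0  t=1,i=13
  ##... -> #   bit 24 = 1  t=0,i=8
  #.### -> #   bit 23 = 1  t=1,i=10
  #.##. -> #   bit 22 = 1  t=2,i=7
  #.#.# -> #   bit 21 = 1  t=1,i=8
  #.#.. -> #   bit 20 = 1  t=4,i=16
  #..## -> #   bit 19 = 1  t=1,i=3
  #..#. -> .   bit 18 = 0  t=1,i=18
  #...# -> .   bit 17 = 0  t=0,i=3
  #.... -> #   bit 16 = 1  t=0,i=16
  .#### -> #   bit 15 = 1  t=0,i=12
  .###. -> #   bit 14 = 1  t=0,i=6
  .##.# -> #   bit 13 = 1  t=2,i=8
  .##.. -> #   bit 12 = 1  t=1,i=16
  .#.## -> .   bit 11 = 0  t=1,i=9
  .#.#. -> .   bit 10 = 0  t=4,i=20
  .#..# -> .   bit 9 = 0  t=1,i=2
  .#... -> .   bit 8 = 0  t=0,i=2
  ..### -> #   bit 7 = 1  t=0,i=5
  ..##. -> #   bit 6 = 1  t=1,i=15
  ..#.# -> .   bit 5 = 0  t=2,i=1
  ..#.. -> #   bit 4 = 1  t=0,i=1
  ...## -> #   bit 3 = 1  t=0,i=4
  ...#. -> .   bit 2 = 0  t=0,i=0
  ....# -> .   bit 1 = 0  t=0,i=17
  ..... -> .   bit 0 = 0  t=3,i=0
  bits 10001101111110011111000011011000 = 2381967576

2381967576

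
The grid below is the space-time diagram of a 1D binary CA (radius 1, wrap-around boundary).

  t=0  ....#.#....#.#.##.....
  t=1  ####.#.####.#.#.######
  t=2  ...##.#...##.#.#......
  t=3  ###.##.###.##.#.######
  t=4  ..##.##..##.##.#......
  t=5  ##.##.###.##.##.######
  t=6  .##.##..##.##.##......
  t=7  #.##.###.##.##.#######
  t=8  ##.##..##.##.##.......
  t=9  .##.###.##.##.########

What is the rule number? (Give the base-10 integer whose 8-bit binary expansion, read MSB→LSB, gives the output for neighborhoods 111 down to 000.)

  ###|.  b7=0 t=1,i=0
  ##.|#  b6=1 t=0,i=16
  #.#|#  b5=1 t=0,i=5
  #..|#  b4=1 t=0,i=7
  .##|.  b3=0 t=0,i=15
  .#.|.  b2=0 t=0,i=4
  ..#|#  b1=1 t=0,i=3
  ...|#  b0=1 t=0,i=0
  bits 01110011 = 115

115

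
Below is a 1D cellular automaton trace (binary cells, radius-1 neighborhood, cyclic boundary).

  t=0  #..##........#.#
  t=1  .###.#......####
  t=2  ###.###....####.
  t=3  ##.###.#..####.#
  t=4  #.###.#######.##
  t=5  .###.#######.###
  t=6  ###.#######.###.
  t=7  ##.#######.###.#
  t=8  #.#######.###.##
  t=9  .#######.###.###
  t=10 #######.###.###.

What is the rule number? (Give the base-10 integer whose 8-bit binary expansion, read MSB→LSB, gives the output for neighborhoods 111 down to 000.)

  ###|#  b7=1 t=1,i=2
  ##.|.  b6=0 t=0,i=0
  #.#|#  b5=1 t=0,i=14
  #..|#  b4=1 t=0,i=1
  .##|#  b3=1 t=0,i=3
  .#.|#  b2=1 t=0,i=13
  ..#|#  b1=1 t=0,i=2
  ...|.  b0=0 t=0,i=6
  bits 10111110 = 190

190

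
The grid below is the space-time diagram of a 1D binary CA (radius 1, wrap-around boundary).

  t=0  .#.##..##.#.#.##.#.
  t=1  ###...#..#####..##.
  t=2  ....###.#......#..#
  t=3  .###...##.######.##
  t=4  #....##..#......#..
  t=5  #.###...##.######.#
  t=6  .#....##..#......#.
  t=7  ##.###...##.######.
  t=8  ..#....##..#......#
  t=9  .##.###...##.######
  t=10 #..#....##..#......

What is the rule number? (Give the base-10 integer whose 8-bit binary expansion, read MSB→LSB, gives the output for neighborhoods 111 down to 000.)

39

  [7] ### => .  t=1,i=1
  [6] ##. => .  t=0,i=4
  [5] #.# => #  t=0,i=2
  [4] #.. => .  t=0,i=5
  [3] .## => .  t=0,i=3
  [2] .#. => #  t=0,i=1
  [1] ..# => #  t=0,i=0
  [0] ... => #  t=1,i=4
  bits 00100111 = 39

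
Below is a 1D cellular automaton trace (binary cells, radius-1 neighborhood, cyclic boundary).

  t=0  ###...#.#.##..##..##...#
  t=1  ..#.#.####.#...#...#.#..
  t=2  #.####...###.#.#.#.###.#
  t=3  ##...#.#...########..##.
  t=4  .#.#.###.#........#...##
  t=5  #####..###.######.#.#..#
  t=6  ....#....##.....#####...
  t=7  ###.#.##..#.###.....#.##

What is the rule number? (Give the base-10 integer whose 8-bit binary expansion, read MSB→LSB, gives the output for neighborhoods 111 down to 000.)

  ### -> .   bit 7 = 0  t=0,i=0
  ##. -> #   bit 6 = 1  t=0,i=2
  #.# -> #   bit 5 = 1  t=0,i=7
  #.. -> .   bit 4 = 0  t=0,i=3
  .## -> .   bit 3 = 0  t=0,i=10
  .#. -> #   bit 2 = 1  t=0,i=6
  ..# -> .   bit 1 = 0  t=0,i=5
  ... -> #   bit 0 = 1  t=0,i=4
  bits 01100101 = 101

101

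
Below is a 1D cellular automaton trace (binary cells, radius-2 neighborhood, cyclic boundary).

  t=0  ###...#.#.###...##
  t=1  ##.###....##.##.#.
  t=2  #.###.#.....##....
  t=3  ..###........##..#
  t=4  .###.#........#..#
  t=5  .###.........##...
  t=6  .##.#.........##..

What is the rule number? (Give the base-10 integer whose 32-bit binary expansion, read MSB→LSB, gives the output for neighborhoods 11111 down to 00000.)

3922350228

  ##### -> #   bit 31 = 1  t=0,i=0
  ####. -> #   bit 30 = 1  t=0,i=1
  ###.# -> #   bit 29 = 1  t=2,i=4
  ###.. -> .   bit 28 = 0  t=0,i=2
  ##.## -> #   bit 27 = 1  t=1,i=2
  ##.#. -> .   bit 26 = 0  t=1,i=15
  ##..# -> .   bit 25 = 0  t=3,i=15
  ##... -> #   bit 24 = 1  t=0,i=3
  #.### -> #   bit 23 = 1  t=0,i=10
  #.##. -> #   bit 22 = 1  t=1,i=0
  #.#.# -> .   bit 21 = 0  t=0,i=8
  #.#.. -> .   bit 20 = 0  t=2,i=6
  #..## -> #   bit 19 = 1  t=3,i=1
  #..#. -> .   bit 18 = 0  t=3,i=16
  #...# -> #   bit 17 = 1  t=0,i=4
  #.... -> .   bit 16 = 0  t=1,i=7
  .#### -> .   bit 15 = 0  t=0,i=17
  .###. -> #   bit 14 = 1  t=0,i=11
  .##.# -> .   bit 13 = 0  t=1,i=1
  .##.. -> #   bit 12 = 1  t=2,i=13
  .#.## -> .   bit 11 = 0  t=0,i=9
  .#.#. -> .   bit 10 = 0  t=0,i=7
  .#..# -> .   bit 9 = 0  t=3,i=0
  .#... -> .   bit 8 = 0  t=2,i=7
  ..### -> #   bit 7 = 1  t=0,i=16
  ..##. -> .   bit 6 = 0  t=1,i=10
  ..#.# -> .   bit 5 = 0  t=0,i=6
  ..#.. -> #   bit 4 = 1  t=3,i=17
  ...## -> .   bit 3 = 0  t=0,i=15
  ...#. -> #   bit 2 = 1  t=0,i=5
  ....# -> .   bit 1 = 0  t=1,i=8
  ..... -> .   bit 0 = 0  t=2,i=9
  bits 11101001110010100101000010010100 = 3922350228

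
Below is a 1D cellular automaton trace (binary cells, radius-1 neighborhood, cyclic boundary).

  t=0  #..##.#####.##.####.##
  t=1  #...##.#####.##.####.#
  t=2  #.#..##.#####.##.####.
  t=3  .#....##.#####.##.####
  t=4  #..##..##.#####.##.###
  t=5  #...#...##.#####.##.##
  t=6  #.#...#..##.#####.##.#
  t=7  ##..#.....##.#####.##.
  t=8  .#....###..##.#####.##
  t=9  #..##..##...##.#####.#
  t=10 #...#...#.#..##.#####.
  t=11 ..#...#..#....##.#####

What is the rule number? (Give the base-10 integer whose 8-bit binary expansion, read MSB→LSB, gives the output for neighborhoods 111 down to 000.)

225

  nb ###: next=#  (t=0,i=7, bit7=1)
  nb ##.: next=#  (t=0,i=0, bit6=1)
  nb #.#: next=#  (t=0,i=5, bit5=1)
  nb #..: next=.  (t=0,i=1, bit4=0)
  nb .##: next=.  (t=0,i=3, bit3=0)
  nb .#.: next=.  (t=2,i=0, bit2=0)
  nb ..#: next=.  (t=0,i=2, bit1=0)
  nb ...: next=#  (t=1,i=2, bit0=1)
  bits 11100001 = 225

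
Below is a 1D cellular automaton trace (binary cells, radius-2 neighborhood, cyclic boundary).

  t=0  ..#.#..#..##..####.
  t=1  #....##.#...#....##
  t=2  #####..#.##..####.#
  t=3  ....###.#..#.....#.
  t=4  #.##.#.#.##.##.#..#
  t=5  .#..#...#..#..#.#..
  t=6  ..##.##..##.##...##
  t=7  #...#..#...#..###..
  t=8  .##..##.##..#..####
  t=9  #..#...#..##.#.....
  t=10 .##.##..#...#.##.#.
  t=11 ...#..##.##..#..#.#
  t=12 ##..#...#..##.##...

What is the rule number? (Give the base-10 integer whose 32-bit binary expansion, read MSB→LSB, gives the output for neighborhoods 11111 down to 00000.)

520571658

  #####|.  b31=0 t=2,i=1
  ####.|.  b30=0 t=0,i=16
  ###.#|.  b29=0 t=2,i=16
  ###..|#  b28=1 t=0,i=17
  ##.##|#  b27=1 t=2,i=17
  ##.#.|#  b26=1 t=1,i=7
  ##..#|#  b25=1 t=0,i=12
  ##...|#  b24=1 t=0,i=18
  #.###|.  b23=0 t=2,i=18
  #.##.|.  b22=0 t=2,i=9
  #.#.#|.  b21=0 t=4,i=5
  #.#..|.  b20=0 t=0,i=4
  #..##|.  b19=0 t=0,i=9
  #..#.|#  b18=1 t=0,i=6
  #...#|#  b17=1 t=0,i=0
  #....|#  b16=1 t=1,i=2
  .####|.  b15=0 t=0,i=15
  .###.|#  b14=1 t=1,i=18
  .##.#|.  b13=0 t=1,i=6
  .##..|.  b12=0 t=0,i=11
  .#.##|#  b11=1 t=2,i=8
  .#.#.|.  b10=0 t=0,i=3
  .#..#|#  b9=1 t=0,i=5
  .#...|#  b8=1 t=1,i=9
  ..###|.  b7=0 t=0,i=14
  ..##.|.  b6=0 t=0,i=10
  ..#.#|.  b5=0 t=0,i=2
  ..#..|.  b4=0 t=0,i=7
  ...##|#  b3=1 t=1,i=4
  ...#.|.  b2=0 t=0,i=1
  ....#|#  b1=1 t=1,i=3
  .....|.  b0=0 t=3,i=1
  bits 00011111000001110100101100001010 = 520571658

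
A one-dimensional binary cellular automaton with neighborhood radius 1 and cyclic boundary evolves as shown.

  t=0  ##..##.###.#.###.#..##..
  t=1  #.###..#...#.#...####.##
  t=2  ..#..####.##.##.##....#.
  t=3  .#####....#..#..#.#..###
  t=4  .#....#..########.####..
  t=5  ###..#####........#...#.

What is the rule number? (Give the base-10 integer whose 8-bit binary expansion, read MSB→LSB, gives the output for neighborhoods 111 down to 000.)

  ### -> .   bit 7 = 0  t=0,i=8
  ##. -> .   bit 6 = 0  t=0,i=1
  #.# -> .   bit 5 = 0  t=0,i=6
  #.. -> #   bit 4 = 1  t=0,i=2
  .## -> #   bit 3 = 1  t=0,i=0
  .#. -> #   bit 2 = 1  t=0,i=11
  ..# -> #   bit 1 = 1  t=0,i=3
  ... -> .   bit 0 = 0  t=1,i=9
  bits 00011110 = 30

30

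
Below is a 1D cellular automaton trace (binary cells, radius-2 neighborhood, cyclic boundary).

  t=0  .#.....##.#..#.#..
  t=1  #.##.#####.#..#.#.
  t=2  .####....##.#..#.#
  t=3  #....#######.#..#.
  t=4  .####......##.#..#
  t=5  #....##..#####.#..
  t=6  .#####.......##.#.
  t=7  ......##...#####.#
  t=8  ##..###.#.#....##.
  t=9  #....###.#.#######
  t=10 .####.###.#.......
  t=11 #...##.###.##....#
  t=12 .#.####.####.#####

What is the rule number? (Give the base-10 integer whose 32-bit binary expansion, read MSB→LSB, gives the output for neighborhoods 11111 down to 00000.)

759263054

  ##### -> .   bit 31 = 0  t=1,i=7
  ####. -> .   bit 30 = 0  t=1,i=8
  ###.# -> #   bit 29 = 1  t=1,i=9
  ###.. -> .   bit 28 = 0  t=2,i=4
  ##.## -> #   bit 27 = 1  t=1,i=4
  ##.#. -> #   bit 26 = 1  t=0,i=9
  ##..# -> .   bit 25 = 0  t=5,i=7
  ##... -> #   bit 24 = 1  t=2,i=5
  #.### -> .   bit 23 = 0  t=1,i=5
  #.##. -> #   bit 22 = 1  t=1,i=2
  #.#.# -> .   bit 21 = 0  t=1,i=0
  #.#.. -> .   bit 20 = 0  t=0,i=10
  #..## -> .   bit 19 = 0  t=5,i=8
  #..#. -> .   bit 18 = 0  t=0,i=12
  #...# -> .   bit 17 = 0  t=0,i=17
  #.... -> #   bit 16 = 1  t=0,i=3
  .#### -> .   bit 15 = 0  t=1,i=6
  .###. -> #   bit 14 = 1  t=8,i=5
  .##.# -> #   bit 13 = 1  t=0,i=8
  .##.. -> .   bit 12 = 0  t=5,i=6
  .#.## -> #   bit 11 = 1  t=1,i=1
  .#.#. -> #   bit 10 = 1  t=0,i=14
  .#..# -> #   bit 9 = 1  t=0,i=11
  .#... -> #   bit 8 = 1  t=0,i=2
  ..### -> .   bit 7 = 0  t=3,i=5
  ..##. -> #   bit 6 = 1  t=0,i=7
  ..#.# -> .   bit 5 = 0  t=0,i=13
  ..#.. -> .   bit 4 = 0  t=0,i=1
  ...## -> #   bit 3 = 1  t=0,i=6
  ...#. -> #   bit 2 = 1  t=0,i=0
  ....# -> #   bit 1 = 1  t=0,i=5
  ..... -> .   bit 0 = 0  t=0,i=4
  bits 00101101010000010110111101001110 = 759263054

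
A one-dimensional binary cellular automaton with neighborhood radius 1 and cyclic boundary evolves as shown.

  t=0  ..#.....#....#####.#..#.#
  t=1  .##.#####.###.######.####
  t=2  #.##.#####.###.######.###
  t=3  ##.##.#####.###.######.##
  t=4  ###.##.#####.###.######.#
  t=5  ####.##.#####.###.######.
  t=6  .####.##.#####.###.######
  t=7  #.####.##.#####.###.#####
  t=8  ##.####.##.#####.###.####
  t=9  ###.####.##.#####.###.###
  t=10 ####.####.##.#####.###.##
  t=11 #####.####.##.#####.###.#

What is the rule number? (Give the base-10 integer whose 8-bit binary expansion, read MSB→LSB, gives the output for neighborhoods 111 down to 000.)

  nb ###: next=#  (t=0,i=14, bit7=1)
  nb ##.: next=#  (t=0,i=17, bit6=1)
  nb #.#: next=#  (t=0,i=18, bit5=1)
  nb #..: next=.  (t=0,i=0, bit4=0)
  nb .##: next=.  (t=0,i=13, bit3=0)
  nb .#.: next=#  (t=0,i=2, bit2=1)
  nb ..#: next=#  (t=0,i=1, bit1=1)
  nb ...: next=#  (t=0,i=4, bit0=1)
  bits 11100111 = 231

231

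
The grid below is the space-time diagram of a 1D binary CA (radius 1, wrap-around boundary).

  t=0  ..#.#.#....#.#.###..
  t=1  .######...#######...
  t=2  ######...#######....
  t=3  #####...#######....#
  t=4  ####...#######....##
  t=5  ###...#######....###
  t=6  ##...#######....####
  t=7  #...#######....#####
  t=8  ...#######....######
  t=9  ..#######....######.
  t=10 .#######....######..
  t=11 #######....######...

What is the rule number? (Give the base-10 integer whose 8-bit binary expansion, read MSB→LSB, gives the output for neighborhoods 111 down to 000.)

174

  ###|#  b7=1 t=0,i=16
  ##.|.  b6=0 t=0,i=17
  #.#|#  b5=1 t=0,i=3
  #..|.  b4=0 t=0,i=7
  .##|#  b3=1 t=0,i=15
  .#.|#  b2=1 t=0,i=2
  ..#|#  b1=1 t=0,i=1
  ...|.  b0=0 t=0,i=0
  bits 10101110 = 174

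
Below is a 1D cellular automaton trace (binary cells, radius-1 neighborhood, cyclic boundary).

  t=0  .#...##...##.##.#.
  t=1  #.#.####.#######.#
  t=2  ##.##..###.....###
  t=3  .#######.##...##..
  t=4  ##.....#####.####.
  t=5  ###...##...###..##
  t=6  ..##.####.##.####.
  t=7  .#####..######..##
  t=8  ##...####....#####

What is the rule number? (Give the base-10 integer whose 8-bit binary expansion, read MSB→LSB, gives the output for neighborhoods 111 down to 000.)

122

  ### -> .   bit 7 = 0  t=1,i=5
  ##. -> #   bit 6 = 1  t=0,i=6
  #.# -> #   bit 5 = 1  t=0,i=12
  #.. -> #   bit 4 = 1  t=0,i=2
  .## -> #   bit 3 = 1  t=0,i=5
  .#. -> .   bit 2 = 0  t=0,i=1
  ..# -> #   bit 1 = 1  t=0,i=0
  ... -> .   bit 0 = 0  t=0,i=3
  bits 01111010 = 122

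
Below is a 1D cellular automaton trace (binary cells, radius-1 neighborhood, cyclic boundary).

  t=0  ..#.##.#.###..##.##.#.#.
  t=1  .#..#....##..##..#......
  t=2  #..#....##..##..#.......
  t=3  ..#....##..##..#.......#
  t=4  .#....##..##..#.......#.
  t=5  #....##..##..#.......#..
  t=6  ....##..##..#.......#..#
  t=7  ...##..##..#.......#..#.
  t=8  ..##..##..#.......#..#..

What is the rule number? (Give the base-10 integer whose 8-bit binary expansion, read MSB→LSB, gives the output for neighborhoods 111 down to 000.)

138

  nb ###: next=#  (t=0,i=10, bit7=1)
  nb ##.: next=.  (t=0,i=5, bit6=0)
  nb #.#: next=.  (t=0,i=3, bit5=0)
  nb #..: next=.  (t=0,i=12, bit4=0)
  nb .##: next=#  (t=0,i=4, bit3=1)
  nb .#.: next=.  (t=0,i=2, bit2=0)
  nb ..#: next=#  (t=0,i=1, bit1=1)
  nb ...: next=.  (t=0,i=0, bit0=0)
  bits 10001010 = 138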